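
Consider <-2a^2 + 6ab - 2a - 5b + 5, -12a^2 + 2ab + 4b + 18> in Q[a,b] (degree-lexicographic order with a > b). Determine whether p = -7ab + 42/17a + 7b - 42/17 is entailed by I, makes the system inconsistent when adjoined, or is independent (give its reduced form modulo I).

First compute the reduced Gröbner basis of I by Buchberger's algorithm.
f_1 = -2a^2 + 6ab - 2a - 5b + 5, LT = a^2.
f_2 = -12a^2 + 2ab + 4b + 18, LT = a^2.

S(f_1,f_2): lcm = a^2. S = -17/6ab + a + 17/6b - 1.
  leading term ab: no divisor's leading term divides it; move -17/6ab to the remainder.
  leading term a: no divisor's leading term divides it; move a to the remainder.
  leading term b: no divisor's leading term divides it; move 17/6b to the remainder.
  leading term 1: no divisor's leading term divides it; move -1 to the remainder.
  remainder -17/6ab + a + 17/6b - 1 ≠ 0; add h_3 = -17/6ab + a + 17/6b - 1 to the basis.

S(f_1,h_3): lcm = a^2b. S = -3ab^2 + 6/17a^2 + 2ab + 5/2b^2 - 6/17a - 5/2b.
  leading term ab^2: subtract (18/17b)·h_3 from -3ab^2 + 6/17a^2 + 2ab + 5/2b^2 - 6/17a - 5/2b → 6/17a^2 + 16/17ab - 1/2b^2 - 6/17a - 49/34b
  leading term a^2: subtract (-3/17)·f_1 from 6/17a^2 + 16/17ab - 1/2b^2 - 6/17a - 49/34b → 2ab - 1/2b^2 - 12/17a - 79/34b + 15/17
  leading term ab: subtract (-12/17)·h_3 from 2ab - 1/2b^2 - 12/17a - 79/34b + 15/17 → -1/2b^2 - 11/34b + 3/17
  leading term b^2: no divisor's leading term divides it; move -1/2b^2 to the remainder.
  leading term b: no divisor's leading term divides it; move -11/34b to the remainder.
  leading term 1: no divisor's leading term divides it; move 3/17 to the remainder.
  remainder -1/2b^2 - 11/34b + 3/17 ≠ 0; add h_4 = -1/2b^2 - 11/34b + 3/17 to the basis.

S(f_2,h_3): lcm = a^2b. S = -1/6ab^2 + 6/17a^2 + ab - 1/3b^2 - 6/17a - 3/2b.
  leading term ab^2: subtract (1/17b)·h_3 from -1/6ab^2 + 6/17a^2 + ab - 1/3b^2 - 6/17a - 3/2b → 6/17a^2 + 16/17ab - 1/2b^2 - 6/17a - 49/34b
  leading term a^2: subtract (-3/17)·f_1 from 6/17a^2 + 16/17ab - 1/2b^2 - 6/17a - 49/34b → 2ab - 1/2b^2 - 12/17a - 79/34b + 15/17
  leading term ab: subtract (-12/17)·h_3 from 2ab - 1/2b^2 - 12/17a - 79/34b + 15/17 → -1/2b^2 - 11/34b + 3/17
  leading term b^2: subtract (1)·h_4 from -1/2b^2 - 11/34b + 3/17 → 0
  remainder 0.

S(f_1,h_4): leading monomials are coprime, so the S-polynomial reduces to 0 (Buchberger's first criterion).
S(f_2,h_4): leading monomials are coprime, so the S-polynomial reduces to 0 (Buchberger's first criterion).
S(h_3,h_4): lcm = ab^2. S = -ab - b^2 + 6/17a + 6/17b.
  leading term ab: subtract (6/17)·h_3 from -ab - b^2 + 6/17a + 6/17b → -b^2 - 11/17b + 6/17
  leading term b^2: subtract (2)·h_4 from -b^2 - 11/17b + 6/17 → 0
  remainder 0.

Every S-polynomial of the final basis reduces to 0, so we have a Gröbner basis.
Inter-reduce: drop elements whose leading term is divisible by another's, tail-reduce, and make monic.
Reduced Gröbner basis: {a^2 - 1/17a - 1/2b - 49/34, ab - 6/17a - b + 6/17, b^2 + 11/17b - 6/17}.
Label its elements g_1 = a^2 - 1/17a - 1/2b - 49/34, g_2 = ab - 6/17a - b + 6/17, g_3 = b^2 + 11/17b - 6/17.

Reduce p = -7ab + 42/17a + 7b - 42/17 modulo G:
  leading term ab: subtract (-7)·g_2 from -7ab + 42/17a + 7b - 42/17 → 0
  normal form = 0.
Since the normal form is 0, p ∈ I.

-7ab + 42/17a + 7b - 42/17 lies in I (it reduces to 0).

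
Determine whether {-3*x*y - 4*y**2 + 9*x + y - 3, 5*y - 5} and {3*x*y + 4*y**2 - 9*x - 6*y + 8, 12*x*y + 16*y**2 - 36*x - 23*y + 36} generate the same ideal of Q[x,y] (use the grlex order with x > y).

Since reduced Gröbner bases are canonical representatives of ideals under a given ordering, it suffices to compute and compare them.
Buchberger on the first generating set:
f_1 = -3*x*y - 4*y**2 + 9*x + y - 3, LT = x*y.
f_2 = 5*y - 5, LT = y.

S(f_1,f_2): lcm = x*y. S = 4/3*y**2 - 2*x - 1/3*y + 1.
  leading term y**2: subtract (4/15*y)·f_2 from 4/3*y**2 - 2*x - 1/3*y + 1 → -2*x + y + 1
  leading term x: no divisor's leading term divides it; move -2*x to the remainder.
  leading term y: subtract (1/5)·f_2 from y + 1 → 2
  leading term 1: no divisor's leading term divides it; move 2 to the remainder.
  remainder -2*x + 2 ≠ 0; add g_3 = -2*x + 2 to the basis.

The other S-polynomials (S(f_1,g_3), S(f_2,g_3)) all reduce to 0 modulo the current basis, so we have a Gröbner basis.
Inter-reduce: drop elements whose leading term is divisible by another's, tail-reduce, and make monic.
Reduced Gröbner basis: {x - 1, y - 1}.

Buchberger on the second generating set:
h_1 = 3*x*y + 4*y**2 - 9*x - 6*y + 8, LT = x*y.
h_2 = 12*x*y + 16*y**2 - 36*x - 23*y + 36, LT = x*y.

S(h_1,h_2): lcm = x*y. S = -1/12*y - 1/3.
  leading term y: no divisor's leading term divides it; move -1/12*y to the remainder.
  leading term 1: no divisor's leading term divides it; move -1/3 to the remainder.
  remainder -1/12*y - 1/3 ≠ 0; add k_3 = -1/12*y - 1/3 to the basis.

S(h_1,k_3): lcm = x*y. S = 4/3*y**2 - 7*x - 2*y + 8/3.
  leading term y**2: subtract (-16*y)·k_3 from 4/3*y**2 - 7*x - 2*y + 8/3 → -7*x - 22/3*y + 8/3
  leading term x: no divisor's leading term divides it; move -7*x to the remainder.
  leading term y: subtract (88)·k_3 from -22/3*y + 8/3 → 32
  leading term 1: no divisor's leading term divides it; move 32 to the remainder.
  remainder -7*x + 32 ≠ 0; add k_4 = -7*x + 32 to the basis.

The other S-polynomials (S(h_2,k_3), S(h_1,k_4), S(h_2,k_4), S(k_3,k_4)) all reduce to 0 modulo the current basis, so we have a Gröbner basis.
Inter-reduce: drop elements whose leading term is divisible by another's, tail-reduce, and make monic.
Reduced Gröbner basis: {x - 32/7, y + 4}.

Since the reduced bases disagree, the two ideals are not the same.

No, the ideals differ.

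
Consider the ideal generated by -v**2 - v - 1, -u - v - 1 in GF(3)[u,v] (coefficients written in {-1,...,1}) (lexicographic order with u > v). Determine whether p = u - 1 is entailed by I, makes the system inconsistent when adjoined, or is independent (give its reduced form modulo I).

First compute the reduced Gröbner basis of I by Buchberger's algorithm.
f_1 = -v**2 - v - 1, LT = v**2.
f_2 = -u - v - 1, LT = u.

The S-polynomials (S(f_1,f_2)) all reduce to 0 modulo the current basis, so we have a Gröbner basis.
Inter-reduce: drop elements whose leading term is divisible by another's, tail-reduce, and make monic.
Reduced Gröbner basis: {u + v + 1, v**2 + v + 1}.
Label its elements g_1 = u + v + 1, g_2 = v**2 + v + 1.

Reduce p = u - 1 modulo G:
  leading term u: subtract (1)·g_1 from u - 1 → -v + 1
  leading term v: no divisor's leading term divides it; move -v to the remainder.
  leading term 1: no divisor's leading term divides it; move 1 to the remainder.
  normal form = -v + 1.
The normal form is nonzero, so p ∉ I. Since p minus its normal form lies in I, I + (p) = I + (r) where r = -v + 1; decide whether this ideal is the whole ring.
Run Buchberger on G together with r (pairs among the g_i already reduce to 0 since G is a Gröbner basis):
g_1 = u + v + 1, LT = u.
g_2 = v**2 + v + 1, LT = v**2.
r = -v + 1, LT = v.

The S-polynomials (S(g_1,g_2), S(g_1,r), S(g_2,r)) all reduce to 0 modulo the current basis, so we have a Gröbner basis.
Inter-reduce: drop elements whose leading term is divisible by another's, tail-reduce, and make monic.
Reduced Gröbner basis: {u - 1, v - 1}.
The reduced Gröbner basis of I + (p) is {u - 1, v - 1} ≠ {1}, a proper ideal, so the enlarged system stays consistent: p is independent of I, with normal form -v + 1.

u - 1 is independent of I; its normal form modulo I is -v + 1.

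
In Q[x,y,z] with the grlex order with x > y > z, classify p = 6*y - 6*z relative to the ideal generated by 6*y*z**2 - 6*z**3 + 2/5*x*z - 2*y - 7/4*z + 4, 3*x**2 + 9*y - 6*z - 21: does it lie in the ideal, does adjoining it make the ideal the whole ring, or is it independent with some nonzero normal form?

6*y - 6*z is independent of I; its normal form modulo I is 6*y - 6*z.

First compute the reduced Gröbner basis of I by Buchberger's algorithm.
f_1 = 6*y*z**2 - 6*z**3 + 2/5*x*z - 2*y - 7/4*z + 4, LT = y*z**2.
f_2 = 3*x**2 + 9*y - 6*z - 21, LT = x**2.

The S-polynomials (S(f_1,f_2)) all reduce to 0 modulo the current basis, so we have a Gröbner basis.
Inter-reduce: drop elements whose leading term is divisible by another's, tail-reduce, and make monic.
Reduced Gröbner basis: {y*z**2 - z**3 + 1/15*x*z - 1/3*y - 7/24*z + 2/3, x**2 + 3*y - 2*z - 7}.
Label its elements g_1 = y*z**2 - z**3 + 1/15*x*z - 1/3*y - 7/24*z + 2/3, g_2 = x**2 + 3*y - 2*z - 7.

Reduce p = 6*y - 6*z modulo G:
  leading term y: no divisor's leading term divides it; move 6*y to the remainder.
  leading term z: no divisor's leading term divides it; move -6*z to the remainder.
  normal form = 6*y - 6*z.
The normal form is nonzero, so p ∉ I. Since p minus its normal form lies in I, I + (p) = I + (r) where r = 6*y - 6*z; decide whether this ideal is the whole ring.
Run Buchberger on G together with r (pairs among the g_i already reduce to 0 since G is a Gröbner basis):
g_1 = y*z**2 - z**3 + 1/15*x*z - 1/3*y - 7/24*z + 2/3, LT = y*z**2.
g_2 = x**2 + 3*y - 2*z - 7, LT = x**2.
r = 6*y - 6*z, LT = y.

S(g_1,r): lcm = y*z**2. S = 1/15*x*z - 1/3*y - 7/24*z + 2/3.
  reduce S modulo (g_1, g_2, r):
  remainder 1/15*x*z - 5/8*z + 2/3 ≠ 0; add m_4 = 1/15*x*z - 5/8*z + 2/3 to the basis.

S(g_1,m_4): lcm = x*y*z**2. S = -x*z**3 + 1/15*x**2*z + 75/8*y*z**2 - 1/3*x*y - 7/24*x*z - 10*y*z + 2/3*x.
  reduce S modulo (g_1, g_2, r, m_4):
  remainder -1/15*z**2 + 2/3*x - 5177/960*z + 25/4 ≠ 0; add m_5 = -1/15*z**2 + 2/3*x - 5177/960*z + 25/4 to the basis.

The other S-polynomials (S(g_1,g_2), S(g_2,r), S(g_2,m_4), S(r,m_4), S(g_1,m_5), S(g_2,m_5), S(r,m_5), S(m_4,m_5)) all reduce to 0 modulo the current basis, so we have a Gröbner basis.
Inter-reduce: drop elements whose leading term is divisible by another's, tail-reduce, and make monic.
Reduced Gröbner basis: {x**2 + z - 7, x*z - 75/8*z + 10, z**2 - 10*x + 5177/64*z - 375/4, y - z}.
The reduced Gröbner basis of I + (p) is {x**2 + z - 7, x*z - 75/8*z + 10, z**2 - 10*x + 5177/64*z - 375/4, y - z} ≠ {1}, a proper ideal, so the enlarged system stays consistent: p is independent of I, with normal form 6*y - 6*z.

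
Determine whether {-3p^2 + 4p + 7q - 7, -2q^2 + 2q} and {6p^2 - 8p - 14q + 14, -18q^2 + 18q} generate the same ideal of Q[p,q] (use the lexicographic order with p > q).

Equality of ideals is decidable: compute both reduced Gröbner bases (unique for the ordering) and check whether they agree.
Buchberger on the first generating set:
f_1 = -3p^2 + 4p + 7q - 7, LT = p^2.
f_2 = -2q^2 + 2q, LT = q^2.

S(f_1,f_2): leading monomials are coprime, so the S-polynomial reduces to 0 (Buchberger's first criterion).
Every S-polynomial of the final basis reduces to 0, so we have a Gröbner basis.
Inter-reduce: drop elements whose leading term is divisible by another's, tail-reduce, and make monic.
Reduced Gröbner basis: {p^2 - 4/3p - 7/3q + 7/3, q^2 - q}.

Buchberger on the second generating set:
h_1 = 6p^2 - 8p - 14q + 14, LT = p^2.
h_2 = -18q^2 + 18q, LT = q^2.

S(h_1,h_2): leading monomials are coprime, so the S-polynomial reduces to 0 (Buchberger's first criterion).
Every S-polynomial of the final basis reduces to 0, so we have a Gröbner basis.
Inter-reduce: drop elements whose leading term is divisible by another's, tail-reduce, and make monic.
Reduced Gröbner basis: {p^2 - 4/3p - 7/3q + 7/3, q^2 - q}.

The two bases agree; hence the ideals are identical.

Yes, the ideals are equal.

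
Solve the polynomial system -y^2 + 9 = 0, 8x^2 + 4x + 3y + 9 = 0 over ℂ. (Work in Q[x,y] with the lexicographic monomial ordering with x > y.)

Compute a lex Gröbner basis by Buchberger's algorithm.
f_1 = -y^2 + 9, LT = y^2.
f_2 = 8x^2 + 4x + 3y + 9, LT = x^2.

The S-polynomials (S(f_1,f_2)) all reduce to 0 modulo the current basis, so we have a Gröbner basis.
Inter-reduce: drop elements whose leading term is divisible by another's, tail-reduce, and make monic.
Reduced Gröbner basis: {x^2 + 1/2x + 3/8y + 9/8, y^2 - 9}.

Elimination: the polynomial y^2 - 9 lies in the elimination ideal for y, so y ∈ {-3, 3}. For each such y, the remaining basis elements (now univariate) give the rest of the solution.
  y = -3: the earlier basis element becomes x^2 + 1/2x = 0, giving x = -1/2, 0 — points (-1/2, -3), (0, -3).
  y = 3: the earlier basis element becomes x^2 + 1/2x + 9/4 = 0, giving x = -1/4 - sqrt(35)*I/4, -1/4 + sqrt(35)*I/4 — points (-1/4 - sqrt(35)*I/4, 3), (-1/4 + sqrt(35)*I/4, 3).

{(-1/2, -3), (0, -3), (-1/4 - sqrt(35)*I/4, 3), (-1/4 + sqrt(35)*I/4, 3)}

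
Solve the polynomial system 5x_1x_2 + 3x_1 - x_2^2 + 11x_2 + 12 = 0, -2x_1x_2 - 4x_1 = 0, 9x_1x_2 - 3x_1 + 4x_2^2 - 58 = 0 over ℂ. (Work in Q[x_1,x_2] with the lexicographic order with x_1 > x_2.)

{(-2, -2)}

Compute a lex Gröbner basis by Buchberger's algorithm.
f_1 = 5x_1x_2 + 3x_1 - x_2^2 + 11x_2 + 12, LT = x_1x_2.
f_2 = -2x_1x_2 - 4x_1, LT = x_1x_2.
f_3 = 9x_1x_2 - 3x_1 + 4x_2^2 - 58, LT = x_1x_2.

S(f_1,f_2): lcm = x_1x_2. S = -7/5x_1 - 1/5x_2^2 + 11/5x_2 + 12/5.
  reduce S modulo (f_1, f_2, f_3):
  remainder -7/5x_1 - 1/5x_2^2 + 11/5x_2 + 12/5 ≠ 0; add h_4 = -7/5x_1 - 1/5x_2^2 + 11/5x_2 + 12/5 to the basis.

S(f_1,f_3): lcm = x_1x_2. S = 14/15x_1 - 29/45x_2^2 + 11/5x_2 + 398/45.
  reduce S modulo (f_1, f_2, f_3, h_4):
  remainder -7/9x_2^2 + 11/3x_2 + 94/9 ≠ 0; add h_5 = -7/9x_2^2 + 11/3x_2 + 94/9 to the basis.

S(f_1,h_4): lcm = x_1x_2. S = 3/5x_1 - 1/7x_2^3 + 48/35x_2^2 + 137/35x_2 + 12/5.
  reduce S modulo (f_1, f_2, f_3, h_4, h_5):
  remainder 1998/343x_2 + 3996/343 ≠ 0; add h_6 = 1998/343x_2 + 3996/343 to the basis.

The other S-polynomials (S(f_2,f_3), S(f_2,h_4), S(f_3,h_4), S(f_1,h_5), S(f_2,h_5), S(f_3,h_5), S(h_4,h_5), S(f_1,h_6), S(f_2,h_6), S(f_3,h_6), S(h_4,h_6), S(h_5,h_6)) all reduce to 0 modulo the current basis, so we have a Gröbner basis.
Inter-reduce: drop elements whose leading term is divisible by another's, tail-reduce, and make monic.
Reduced Gröbner basis: {x_1 + 2, x_2 + 2}.

A lex Gröbner basis eliminates variables successively. Here x_2 + 2 depends only on x_2, with roots {-2}; lifting each root through the earlier basis elements recovers the full solutions.
  x_2 = -2: the earlier basis element becomes x_1 + 2 = 0, giving x_1 = -2 — point (-2, -2).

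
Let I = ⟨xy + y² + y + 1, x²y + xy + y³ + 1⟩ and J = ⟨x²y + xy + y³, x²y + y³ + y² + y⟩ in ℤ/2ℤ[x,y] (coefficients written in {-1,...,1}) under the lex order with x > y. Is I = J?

Equality of ideals is decidable: compute both reduced Gröbner bases (unique for the ordering) and check whether they agree.
Buchberger on the first generating set:
f_1 = xy + y² + y + 1, LT = xy.
f_2 = x²y + xy + y³ + 1, LT = x²y.

S(f_1,f_2): lcm = x²y. S = xy² + x + y³ + 1.
  reduce S modulo (f_1, f_2):
  remainder x + y² + y + 1 ≠ 0; add g_3 = x + y² + y + 1 to the basis.

S(f_1,g_3): lcm = xy. S = y³ + 1.
  reduce S modulo (f_1, f_2, g_3):
  remainder y³ + 1 ≠ 0; add g_4 = y³ + 1 to the basis.

The other S-polynomials (S(f_2,g_3), S(f_1,g_4), S(f_2,g_4), S(g_3,g_4)) all reduce to 0 modulo the current basis, so we have a Gröbner basis.
Inter-reduce: drop elements whose leading term is divisible by another's, tail-reduce, and make monic.
Reduced Gröbner basis: {x + y² + y + 1, y³ + 1}.

Buchberger on the second generating set:
h_1 = x²y + xy + y³, LT = x²y.
h_2 = x²y + y³ + y² + y, LT = x²y.

S(h_1,h_2): lcm = x²y. S = xy + y² + y.
  reduce S modulo (h_1, h_2):
  remainder xy + y² + y ≠ 0; add k_3 = xy + y² + y to the basis.

S(h_1,k_3): lcm = x²y. S = xy² + y³.
  reduce S modulo (h_1, h_2, k_3):
  remainder y² ≠ 0; add k_4 = y² to the basis.

The other S-polynomials (S(h_2,k_3), S(h_1,k_4), S(h_2,k_4), S(k_3,k_4)) all reduce to 0 modulo the current basis, so we have a Gröbner basis.
Inter-reduce: drop elements whose leading term is divisible by another's, tail-reduce, and make monic.
Reduced Gröbner basis: {xy + y, y²}.

These differ, so the ideals are not equal.

No, the ideals differ.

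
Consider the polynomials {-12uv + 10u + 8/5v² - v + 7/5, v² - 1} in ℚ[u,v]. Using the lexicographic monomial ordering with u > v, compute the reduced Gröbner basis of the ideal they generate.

G = {u - 13/22v - 9/22, v² - 1}

The reduced Gröbner basis is the canonical form of the ideal for this ordering.

f_1 = -12uv + 10u + 8/5v² - v + 7/5, LT = uv.
f_2 = v² - 1, LT = v².

S(f_1,f_2): lcm = uv². S = -⅚uv + u - 2/15v³ + 1/12v² - 7/60v.
  leading term uv: subtract (5/72)·f_1 from -⅚uv + u - 2/15v³ + 1/12v² - 7/60v → 11/36u - 2/15v³ - 1/36v² - 17/360v - 7/72
  leading term u: no divisor's leading term divides it; move 11/36u to the remainder.
  leading term v³: subtract (-2/15v)·f_2 from -2/15v³ - 1/36v² - 17/360v - 7/72 → -1/36v² - 13/72v - 7/72
  leading term v²: subtract (-1/36)·f_2 from -1/36v² - 13/72v - 7/72 → -13/72v - ⅛
  leading term v: no divisor's leading term divides it; move -13/72v to the remainder.
  leading term 1: no divisor's leading term divides it; move -⅛ to the remainder.
  remainder 11/36u - 13/72v - ⅛ ≠ 0; add g_3 = 11/36u - 13/72v - ⅛ to the basis.

The other S-polynomials (S(f_1,g_3), S(f_2,g_3)) all reduce to 0 modulo the current basis, so we have a Gröbner basis.
Inter-reduce: drop elements whose leading term is divisible by another's, tail-reduce, and make monic.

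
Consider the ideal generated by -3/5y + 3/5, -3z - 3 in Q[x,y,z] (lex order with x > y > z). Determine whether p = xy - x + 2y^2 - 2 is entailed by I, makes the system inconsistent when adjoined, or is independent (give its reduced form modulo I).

First compute the reduced Gröbner basis of I by Buchberger's algorithm.
f_1 = -3/5y + 3/5, LT = y.
f_2 = -3z - 3, LT = z.

The S-polynomials (S(f_1,f_2)) all reduce to 0 modulo the current basis, so we have a Gröbner basis.
Inter-reduce: drop elements whose leading term is divisible by another's, tail-reduce, and make monic.
Reduced Gröbner basis: {y - 1, z + 1}.
Label its elements g_1 = y - 1, g_2 = z + 1.

Reduce p = xy - x + 2y^2 - 2 modulo G:
  leading term xy: subtract (x)·g_1 from xy - x + 2y^2 - 2 → 2y^2 - 2
  leading term y^2: subtract (2y)·g_1 from 2y^2 - 2 → 2y - 2
  leading term y: subtract (2)·g_1 from 2y - 2 → 0
  normal form = 0.
Since the normal form is 0, p ∈ I.

xy - x + 2y^2 - 2 lies in I (it reduces to 0).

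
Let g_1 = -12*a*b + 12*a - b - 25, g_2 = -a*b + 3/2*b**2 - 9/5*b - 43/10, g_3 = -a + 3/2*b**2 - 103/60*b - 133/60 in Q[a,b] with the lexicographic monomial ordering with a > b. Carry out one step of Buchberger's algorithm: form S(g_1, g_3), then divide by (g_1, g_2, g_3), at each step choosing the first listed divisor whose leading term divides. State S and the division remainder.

S(g_1, g_3) = -a + 3/2*b**3 - 103/60*b**2 - 32/15*b + 25/12; remainder on division = 3/2*b**3 - 193/60*b**2 - 5/12*b + 43/10.

lcm(LM(g_1), LM(g_3)) = a*b.
S = (lcm/LT(g_1))·g_1 − (lcm/LT(g_3))·g_3 = -a + 3/2*b**3 - 103/60*b**2 - 32/15*b + 25/12.
Reduce S modulo (g_1, g_2, g_3) in that order:
  leading term a: subtract (1)·g_3 from -a + 3/2*b**3 - 103/60*b**2 - 32/15*b + 25/12 → 3/2*b**3 - 193/60*b**2 - 5/12*b + 43/10
  leading term b**3: no divisor's leading term divides it; move 3/2*b**3 to the remainder.
  leading term b**2: no divisor's leading term divides it; move -193/60*b**2 to the remainder.
  leading term b: no divisor's leading term divides it; move -5/12*b to the remainder.
  leading term 1: no divisor's leading term divides it; move 43/10 to the remainder.
The remainder 3/2*b**3 - 193/60*b**2 - 5/12*b + 43/10 is nonzero, so it would be added as the next basis element.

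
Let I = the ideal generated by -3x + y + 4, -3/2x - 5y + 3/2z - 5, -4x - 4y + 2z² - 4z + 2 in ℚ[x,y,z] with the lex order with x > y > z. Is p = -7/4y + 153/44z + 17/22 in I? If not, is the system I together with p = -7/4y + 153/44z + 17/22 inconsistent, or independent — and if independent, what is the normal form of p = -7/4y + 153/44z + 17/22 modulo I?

First compute the reduced Gröbner basis of I by Buchberger's algorithm.
f_1 = -3x + y + 4, LT = x.
f_2 = -3/2x - 5y + 3/2z - 5, LT = x.
f_3 = -4x - 4y + 2z² - 4z + 2, LT = x.

S(f_1,f_2): lcm = x. S = -11/3y + z - 14/3.
  reduce S modulo (f_1, f_2, f_3):
  remainder -11/3y + z - 14/3 ≠ 0; add h_4 = -11/3y + z - 14/3 to the basis.

S(f_1,f_3): lcm = x. S = -4/3y + ½z² - z - ⅚.
  reduce S modulo (f_1, f_2, f_3, h_4):
  remainder ½z² - 15/11z + 19/22 ≠ 0; add h_5 = ½z² - 15/11z + 19/22 to the basis.

The other S-polynomials (S(f_2,f_3), S(f_1,h_4), S(f_2,h_4), S(f_3,h_4), S(f_1,h_5), S(f_2,h_5), S(f_3,h_5), S(h_4,h_5)) all reduce to 0 modulo the current basis, so we have a Gröbner basis.
Inter-reduce: drop elements whose leading term is divisible by another's, tail-reduce, and make monic.
Reduced Gröbner basis: {x - 1/11z - 10/11, y - 3/11z + 14/11, z² - 30/11z + 19/11}.
Label its elements g_1 = x - 1/11z - 10/11, g_2 = y - 3/11z + 14/11, g_3 = z² - 30/11z + 19/11.

Reduce p = -7/4y + 153/44z + 17/22 modulo G:
  leading term y: subtract (-7/4)·g_2 from -7/4y + 153/44z + 17/22 → 3z + 3
  leading term z: no divisor's leading term divides it; move 3z to the remainder.
  leading term 1: no divisor's leading term divides it; move 3 to the remainder.
  normal form = 3z + 3.
The normal form is nonzero, so p ∉ I. Since p minus its normal form lies in I, I + (p) = I + (r) where r = 3z + 3; decide whether this ideal is the whole ring.
Run Buchberger on G together with r (pairs among the g_i already reduce to 0 since G is a Gröbner basis):
g_1 = x - 1/11z - 10/11, LT = x.
g_2 = y - 3/11z + 14/11, LT = y.
g_3 = z² - 30/11z + 19/11, LT = z².
r = 3z + 3, LT = z.

S(g_3,r): lcm = z². S = -41/11z + 19/11.
  reduce S modulo (g_1, g_2, g_3, r):
  remainder 60/11 ≠ 0; add m_5 = 60/11 to the basis.

The other S-polynomials (S(g_1,g_2), S(g_1,g_3), S(g_1,r), S(g_2,g_3), S(g_2,r), S(g_1,m_5), S(g_2,m_5), S(g_3,m_5), S(r,m_5)) all reduce to 0 modulo the current basis, so we have a Gröbner basis.
Inter-reduce: drop elements whose leading term is divisible by another's, tail-reduce, and make monic.
Reduced Gröbner basis: {1}.
The reduced Gröbner basis of I + (p) is {1}: the ideal is the whole ring, so the enlarged system has no common solution — adjoining p is inconsistent.

Ideal membership is decidable via reduction modulo a Gröbner basis.

Adjoining -7/4y + 153/44z + 17/22 makes the ideal the whole ring: the system is inconsistent.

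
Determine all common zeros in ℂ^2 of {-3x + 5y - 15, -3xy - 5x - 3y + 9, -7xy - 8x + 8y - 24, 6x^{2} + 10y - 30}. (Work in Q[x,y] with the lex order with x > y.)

{(0, 3)}

Compute a lex Gröbner basis by Buchberger's algorithm.
f_1 = -3x + 5y - 15, LT = x.
f_2 = -3xy - 5x - 3y + 9, LT = xy.
f_3 = -7xy - 8x + 8y - 24, LT = xy.
f_4 = 6x^{2} + 10y - 30, LT = x^{2}.

S(f_1,f_2): lcm = xy. S = -\tfrac{5}{3}x - \tfrac{5}{3}y^{2} + 4y + 3.
  leading term x: subtract (\tfrac{5}{9})·f_1 from -\tfrac{5}{3}x - \tfrac{5}{3}y^{2} + 4y + 3 → -\tfrac{5}{3}y^{2} + \tfrac{11}{9}y + \tfrac{34}{3}
  leading term y^{2}: no divisor's leading term divides it; move -\tfrac{5}{3}y^{2} to the remainder.
  leading term y: no divisor's leading term divides it; move \tfrac{11}{9}y to the remainder.
  leading term 1: no divisor's leading term divides it; move \tfrac{34}{3} to the remainder.
  remainder -\tfrac{5}{3}y^{2} + \tfrac{11}{9}y + \tfrac{34}{3} ≠ 0; add h_5 = -\tfrac{5}{3}y^{2} + \tfrac{11}{9}y + \tfrac{34}{3} to the basis.

S(f_1,f_3): lcm = xy. S = -\tfrac{8}{7}x - \tfrac{5}{3}y^{2} + \tfrac{43}{7}y - \tfrac{24}{7}.
  leading term x: subtract (\tfrac{8}{21})·f_1 from -\tfrac{8}{7}x - \tfrac{5}{3}y^{2} + \tfrac{43}{7}y - \tfrac{24}{7} → -\tfrac{5}{3}y^{2} + \tfrac{89}{21}y + \tfrac{16}{7}
  leading term y^{2}: subtract (1)·h_5 from -\tfrac{5}{3}y^{2} + \tfrac{89}{21}y + \tfrac{16}{7} → \tfrac{190}{63}y - \tfrac{190}{21}
  leading term y: no divisor's leading term divides it; move \tfrac{190}{63}y to the remainder.
  leading term 1: no divisor's leading term divides it; move -\tfrac{190}{21} to the remainder.
  remainder \tfrac{190}{63}y - \tfrac{190}{21} ≠ 0; add h_6 = \tfrac{190}{63}y - \tfrac{190}{21} to the basis.

S(f_1,f_4): lcm = x^{2}. S = -\tfrac{5}{3}xy + 5x - \tfrac{5}{3}y + 5.
  leading term xy: subtract (\tfrac{5}{9}y)·f_1 from -\tfrac{5}{3}xy + 5x - \tfrac{5}{3}y + 5 → 5x - \tfrac{25}{9}y^{2} + \tfrac{20}{3}y + 5
  leading term x: subtract (-\tfrac{5}{3})·f_1 from 5x - \tfrac{25}{9}y^{2} + \tfrac{20}{3}y + 5 → -\tfrac{25}{9}y^{2} + 15y - 20
  leading term y^{2}: subtract (\tfrac{5}{3})·h_5 from -\tfrac{25}{9}y^{2} + 15y - 20 → \tfrac{350}{27}y - \tfrac{350}{9}
  leading term y: subtract (\tfrac{245}{57})·h_6 from \tfrac{350}{27}y - \tfrac{350}{9} → 0
  remainder 0.

S(f_2,f_3): lcm = xy. S = \tfrac{11}{21}x + \tfrac{15}{7}y - \tfrac{45}{7}.
  leading term x: subtract (-\tfrac{11}{63})·f_1 from \tfrac{11}{21}x + \tfrac{15}{7}y - \tfrac{45}{7} → \tfrac{190}{63}y - \tfrac{190}{21}
  leading term y: subtract (1)·h_6 from \tfrac{190}{63}y - \tfrac{190}{21} → 0
  remainder 0.

S(f_2,f_4): lcm = x^{2}y. S = \tfrac{5}{3}x^{2} + xy - 3x - \tfrac{5}{3}y^{2} + 5y.
  leading term x^{2}: subtract (-\tfrac{5}{9}x)·f_1 from \tfrac{5}{3}x^{2} + xy - 3x - \tfrac{5}{3}y^{2} + 5y → \tfrac{34}{9}xy - \tfrac{34}{3}x - \tfrac{5}{3}y^{2} + 5y
  leading term xy: subtract (-\tfrac{34}{27}y)·f_1 from \tfrac{34}{9}xy - \tfrac{34}{3}x - \tfrac{5}{3}y^{2} + 5y → -\tfrac{34}{3}x + \tfrac{125}{27}y^{2} - \tfrac{125}{9}y
  leading term x: subtract (\tfrac{34}{9})·f_1 from -\tfrac{34}{3}x + \tfrac{125}{27}y^{2} - \tfrac{125}{9}y → \tfrac{125}{27}y^{2} - \tfrac{295}{9}y + \tfrac{170}{3}
  leading term y^{2}: subtract (-\tfrac{25}{9})·h_5 from \tfrac{125}{27}y^{2} - \tfrac{295}{9}y + \tfrac{170}{3} → -\tfrac{2380}{81}y + \tfrac{2380}{27}
  leading term y: subtract (-\tfrac{1666}{171})·h_6 from -\tfrac{2380}{81}y + \tfrac{2380}{27} → 0
  remainder 0.

S(f_3,f_4): lcm = x^{2}y. S = \tfrac{8}{7}x^{2} - \tfrac{8}{7}xy + \tfrac{24}{7}x - \tfrac{5}{3}y^{2} + 5y.
  leading term x^{2}: subtract (-\tfrac{8}{21}x)·f_1 from \tfrac{8}{7}x^{2} - \tfrac{8}{7}xy + \tfrac{24}{7}x - \tfrac{5}{3}y^{2} + 5y → \tfrac{16}{21}xy - \tfrac{16}{7}x - \tfrac{5}{3}y^{2} + 5y
  leading term xy: subtract (-\tfrac{16}{63}y)·f_1 from \tfrac{16}{21}xy - \tfrac{16}{7}x - \tfrac{5}{3}y^{2} + 5y → -\tfrac{16}{7}x - \tfrac{25}{63}y^{2} + \tfrac{25}{21}y
  leading term x: subtract (\tfrac{16}{21})·f_1 from -\tfrac{16}{7}x - \tfrac{25}{63}y^{2} + \tfrac{25}{21}y → -\tfrac{25}{63}y^{2} - \tfrac{55}{21}y + \tfrac{80}{7}
  leading term y^{2}: subtract (\tfrac{5}{21})·h_5 from -\tfrac{25}{63}y^{2} - \tfrac{55}{21}y + \tfrac{80}{7} → -\tfrac{550}{189}y + \tfrac{550}{63}
  leading term y: subtract (-\tfrac{55}{57})·h_6 from -\tfrac{550}{189}y + \tfrac{550}{63} → 0
  remainder 0.

S(f_1,h_5): leading monomials are coprime, so the S-polynomial reduces to 0 (Buchberger's first criterion).
S(f_2,h_5): lcm = xy^{2}. S = \tfrac{12}{5}xy + \tfrac{34}{5}x + y^{2} - 3y.
  leading term xy: subtract (-\tfrac{4}{5}y)·f_1 from \tfrac{12}{5}xy + \tfrac{34}{5}x + y^{2} - 3y → \tfrac{34}{5}x + 5y^{2} - 15y
  leading term x: subtract (-\tfrac{34}{15})·f_1 from \tfrac{34}{5}x + 5y^{2} - 15y → 5y^{2} - \tfrac{11}{3}y - 34
  leading term y^{2}: subtract (-3)·h_5 from 5y^{2} - \tfrac{11}{3}y - 34 → 0
  remainder 0.

S(f_3,h_5): lcm = xy^{2}. S = \tfrac{197}{105}xy + \tfrac{34}{5}x - \tfrac{8}{7}y^{2} + \tfrac{24}{7}y.
  leading term xy: subtract (-\tfrac{197}{315}y)·f_1 from \tfrac{197}{105}xy + \tfrac{34}{5}x - \tfrac{8}{7}y^{2} + \tfrac{24}{7}y → \tfrac{34}{5}x + \tfrac{125}{63}y^{2} - \tfrac{125}{21}y
  leading term x: subtract (-\tfrac{34}{15})·f_1 from \tfrac{34}{5}x + \tfrac{125}{63}y^{2} - \tfrac{125}{21}y → \tfrac{125}{63}y^{2} + \tfrac{113}{21}y - 34
  leading term y^{2}: subtract (-\tfrac{25}{21})·h_5 from \tfrac{125}{63}y^{2} + \tfrac{113}{21}y - 34 → \tfrac{1292}{189}y - \tfrac{1292}{63}
  leading term y: subtract (\tfrac{34}{15})·h_6 from \tfrac{1292}{189}y - \tfrac{1292}{63} → 0
  remainder 0.

S(f_4,h_5): leading monomials are coprime, so the S-polynomial reduces to 0 (Buchberger's first criterion).
S(f_1,h_6): leading monomials are coprime, so the S-polynomial reduces to 0 (Buchberger's first criterion).
S(f_2,h_6): lcm = xy. S = \tfrac{14}{3}x + y - 3.
  leading term x: subtract (-\tfrac{14}{9})·f_1 from \tfrac{14}{3}x + y - 3 → \tfrac{79}{9}y - \tfrac{79}{3}
  leading term y: subtract (\tfrac{553}{190})·h_6 from \tfrac{79}{9}y - \tfrac{79}{3} → 0
  remainder 0.

S(f_3,h_6): lcm = xy. S = \tfrac{29}{7}x - \tfrac{8}{7}y + \tfrac{24}{7}.
  leading term x: subtract (-\tfrac{29}{21})·f_1 from \tfrac{29}{7}x - \tfrac{8}{7}y + \tfrac{24}{7} → \tfrac{121}{21}y - \tfrac{121}{7}
  leading term y: subtract (\tfrac{363}{190})·h_6 from \tfrac{121}{21}y - \tfrac{121}{7} → 0
  remainder 0.

S(f_4,h_6): leading monomials are coprime, so the S-polynomial reduces to 0 (Buchberger's first criterion).
S(h_5,h_6): lcm = y^{2}. S = \tfrac{34}{15}y - \tfrac{34}{5}.
  leading term y: subtract (\tfrac{357}{475})·h_6 from \tfrac{34}{15}y - \tfrac{34}{5} → 0
  remainder 0.

Every S-polynomial of the final basis reduces to 0, so we have a Gröbner basis.
Inter-reduce: drop elements whose leading term is divisible by another's, tail-reduce, and make monic.
Reduced Gröbner basis: {x, y - 3}.

From the last basis element, y - 3 = 0, so y takes values in {3}. Each choice, substituted upward through the basis, yields the corresponding point(s) of the solution set.
  y = 3: the earlier basis element becomes x = 0, giving x = 0 — point (0, 3).
Check: every point annihilates each of the original generators.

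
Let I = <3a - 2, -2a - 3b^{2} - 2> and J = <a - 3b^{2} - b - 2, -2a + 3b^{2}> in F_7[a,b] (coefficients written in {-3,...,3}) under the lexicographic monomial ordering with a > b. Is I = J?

No, the ideals differ.

Two ideals are equal iff their reduced Gröbner bases coincide (the reduced basis is unique for a fixed ordering).
Buchberger on the first generating set:
f_1 = 3a - 2, LT = a.
f_2 = -2a - 3b^{2} - 2, LT = a.

S(f_1,f_2): lcm = a. S = 2b^{2} + 3.
  leading term b^{2}: no divisor's leading term divides it; move 2b^{2} to the remainder.
  leading term 1: no divisor's leading term divides it; move 3 to the remainder.
  remainder 2b^{2} + 3 ≠ 0; add g_3 = 2b^{2} + 3 to the basis.

S(f_1,g_3): leading monomials are coprime, so the S-polynomial reduces to 0 (Buchberger's first criterion).
S(f_2,g_3): leading monomials are coprime, so the S-polynomial reduces to 0 (Buchberger's first criterion).
Every S-polynomial of the final basis reduces to 0, so we have a Gröbner basis.
Inter-reduce: drop elements whose leading term is divisible by another's, tail-reduce, and make monic.
Reduced Gröbner basis: {a - 3, b^{2} - 2}.

Buchberger on the second generating set:
h_1 = a - 3b^{2} - b - 2, LT = a.
h_2 = -2a + 3b^{2}, LT = a.

S(h_1,h_2): lcm = a. S = 2b^{2} - b - 2.
  leading term b^{2}: no divisor's leading term divides it; move 2b^{2} to the remainder.
  leading term b: no divisor's leading term divides it; move -b to the remainder.
  leading term 1: no divisor's leading term divides it; move -2 to the remainder.
  remainder 2b^{2} - b - 2 ≠ 0; add k_3 = 2b^{2} - b - 2 to the basis.

S(h_1,k_3): leading monomials are coprime, so the S-polynomial reduces to 0 (Buchberger's first criterion).
S(h_2,k_3): leading monomials are coprime, so the S-polynomial reduces to 0 (Buchberger's first criterion).
Every S-polynomial of the final basis reduces to 0, so we have a Gröbner basis.
Inter-reduce: drop elements whose leading term is divisible by another's, tail-reduce, and make monic.
Reduced Gröbner basis: {a + b + 2, b^{2} + 3b - 1}.

The bases are distinct; the ideals are different.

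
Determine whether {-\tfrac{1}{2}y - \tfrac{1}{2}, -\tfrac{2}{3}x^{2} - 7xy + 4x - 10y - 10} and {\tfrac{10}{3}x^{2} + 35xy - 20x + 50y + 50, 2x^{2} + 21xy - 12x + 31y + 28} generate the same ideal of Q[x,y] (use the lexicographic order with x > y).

No, the ideals differ.

Since reduced Gröbner bases are canonical representatives of ideals under a given ordering, it suffices to compute and compare them.
Buchberger on the first generating set:
f_1 = -\tfrac{1}{2}y - \tfrac{1}{2}, LT = y.
f_2 = -\tfrac{2}{3}x^{2} - 7xy + 4x - 10y - 10, LT = x^{2}.

The S-polynomials (S(f_1,f_2)) all reduce to 0 modulo the current basis, so we have a Gröbner basis.
Inter-reduce: drop elements whose leading term is divisible by another's, tail-reduce, and make monic.
Reduced Gröbner basis: {x^{2} - \tfrac{33}{2}x, y + 1}.

Buchberger on the second generating set:
h_1 = \tfrac{10}{3}x^{2} + 35xy - 20x + 50y + 50, LT = x^{2}.
h_2 = 2x^{2} + 21xy - 12x + 31y + 28, LT = x^{2}.

S(h_1,h_2): lcm = x^{2}. S = -\tfrac{1}{2}y + 1.
  reduce S modulo (h_1, h_2):
  remainder -\tfrac{1}{2}y + 1 ≠ 0; add k_3 = -\tfrac{1}{2}y + 1 to the basis.

The other S-polynomials (S(h_1,k_3), S(h_2,k_3)) all reduce to 0 modulo the current basis, so we have a Gröbner basis.
Inter-reduce: drop elements whose leading term is divisible by another's, tail-reduce, and make monic.
Reduced Gröbner basis: {x^{2} + 15x + 45, y - 2}.

Since the reduced bases disagree, the two ideals are not the same.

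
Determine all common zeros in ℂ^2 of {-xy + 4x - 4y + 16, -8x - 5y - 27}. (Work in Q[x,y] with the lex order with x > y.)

Compute a lex Gröbner basis by Buchberger's algorithm.
f_1 = -xy + 4x - 4y + 16, LT = xy.
f_2 = -8x - 5y - 27, LT = x.

S(f_1,f_2): lcm = xy. S = -4x - \tfrac{5}{8}y^{2} + \tfrac{5}{8}y - 16.
  leading term x: subtract (\tfrac{1}{2})·f_2 from -4x - \tfrac{5}{8}y^{2} + \tfrac{5}{8}y - 16 → -\tfrac{5}{8}y^{2} + \tfrac{25}{8}y - \tfrac{5}{2}
  leading term y^{2}: no divisor's leading term divides it; move -\tfrac{5}{8}y^{2} to the remainder.
  leading term y: no divisor's leading term divides it; move \tfrac{25}{8}y to the remainder.
  leading term 1: no divisor's leading term divides it; move -\tfrac{5}{2} to the remainder.
  remainder -\tfrac{5}{8}y^{2} + \tfrac{25}{8}y - \tfrac{5}{2} ≠ 0; add h_3 = -\tfrac{5}{8}y^{2} + \tfrac{25}{8}y - \tfrac{5}{2} to the basis.

The other S-polynomials (S(f_1,h_3), S(f_2,h_3)) all reduce to 0 modulo the current basis, so we have a Gröbner basis.
Inter-reduce: drop elements whose leading term is divisible by another's, tail-reduce, and make monic.
Reduced Gröbner basis: {x + \tfrac{5}{8}y + \tfrac{27}{8}, y^{2} - 5y + 4}.

The lex basis is triangular: the last element involves only y. Solving y^{2} - 5y + 4 = 0 gives y ∈ {1, 4}; substituting each value into the earlier elements determines the remaining variables.
  y = 1: the earlier basis element becomes x + 4 = 0, giving x = -4 — point (-4, 1).
  y = 4: the earlier basis element becomes x + \tfrac{47}{8} = 0, giving x = -47/8 — point (-47/8, 4).

{(-4, 1), (-47/8, 4)}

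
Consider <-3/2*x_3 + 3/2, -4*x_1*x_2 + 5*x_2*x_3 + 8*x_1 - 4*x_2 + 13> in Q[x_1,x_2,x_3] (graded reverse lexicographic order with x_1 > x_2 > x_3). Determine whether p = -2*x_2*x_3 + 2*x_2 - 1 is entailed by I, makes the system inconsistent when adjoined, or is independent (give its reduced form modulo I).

Adjoining -2*x_2*x_3 + 2*x_2 - 1 makes the ideal the whole ring: the system is inconsistent.

First compute the reduced Gröbner basis of I by Buchberger's algorithm.
f_1 = -3/2*x_3 + 3/2, LT = x_3.
f_2 = -4*x_1*x_2 + 5*x_2*x_3 + 8*x_1 - 4*x_2 + 13, LT = x_1*x_2.

The S-polynomials (S(f_1,f_2)) all reduce to 0 modulo the current basis, so we have a Gröbner basis.
Inter-reduce: drop elements whose leading term is divisible by another's, tail-reduce, and make monic.
Reduced Gröbner basis: {x_1*x_2 - 2*x_1 - 1/4*x_2 - 13/4, x_3 - 1}.
Label its elements g_1 = x_1*x_2 - 2*x_1 - 1/4*x_2 - 13/4, g_2 = x_3 - 1.

Reduce p = -2*x_2*x_3 + 2*x_2 - 1 modulo G:
  leading term x_2*x_3: subtract (-2*x_2)·g_2 from -2*x_2*x_3 + 2*x_2 - 1 → -1
  leading term 1: no divisor's leading term divides it; move -1 to the remainder.
  normal form = -1.
The normal form is nonzero, so p ∉ I. Since p minus its normal form lies in I, I + (p) = I + (r) where r = -1; decide whether this ideal is the whole ring.
Here r = -1 is a nonzero constant, hence a unit: 1 ∈ I + (p), the Gröbner basis of I + (p) is {1}, and the enlarged system has no common solution — adjoining p is inconsistent.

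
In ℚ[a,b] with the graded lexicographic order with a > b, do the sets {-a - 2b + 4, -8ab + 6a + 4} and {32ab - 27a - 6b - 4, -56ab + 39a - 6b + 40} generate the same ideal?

Yes, the ideals are equal.

Since reduced Gröbner bases are canonical representatives of ideals under a given ordering, it suffices to compute and compare them.
Buchberger on the first generating set:
f_1 = -a - 2b + 4, LT = a.
f_2 = -8ab + 6a + 4, LT = ab.

S(f_1,f_2): lcm = ab. S = 2b² + ¾a - 4b + ½.
  leading term b²: no divisor's leading term divides it; move 2b² to the remainder.
  leading term a: subtract (-¾)·f_1 from ¾a - 4b + ½ → -11/2b + 7/2
  leading term b: no divisor's leading term divides it; move -11/2b to the remainder.
  leading term 1: no divisor's leading term divides it; move 7/2 to the remainder.
  remainder 2b² - 11/2b + 7/2 ≠ 0; add g_3 = 2b² - 11/2b + 7/2 to the basis.

The other S-polynomials (S(f_1,g_3), S(f_2,g_3)) all reduce to 0 modulo the current basis, so we have a Gröbner basis.
Inter-reduce: drop elements whose leading term is divisible by another's, tail-reduce, and make monic.
Reduced Gröbner basis: {b² - 11/4b + 7/4, a + 2b - 4}.

Buchberger on the second generating set:
h_1 = 32ab - 27a - 6b - 4, LT = ab.
h_2 = -56ab + 39a - 6b + 40, LT = ab.

S(h_1,h_2): lcm = ab. S = -33/224a - 33/112b + 33/56.
  leading term a: no divisor's leading term divides it; move -33/224a to the remainder.
  leading term b: no divisor's leading term divides it; move -33/112b to the remainder.
  leading term 1: no divisor's leading term divides it; move 33/56 to the remainder.
  remainder -33/224a - 33/112b + 33/56 ≠ 0; add k_3 = -33/224a - 33/112b + 33/56 to the basis.

S(h_1,k_3): lcm = ab. S = -2b² - 27/32a + 61/16b - ⅛.
  leading term b²: no divisor's leading term divides it; move -2b² to the remainder.
  leading term a: subtract (63/11)·k_3 from -27/32a + 61/16b - ⅛ → 11/2b - 7/2
  leading term b: no divisor's leading term divides it; move 11/2b to the remainder.
  leading term 1: no divisor's leading term divides it; move -7/2 to the remainder.
  remainder -2b² + 11/2b - 7/2 ≠ 0; add k_4 = -2b² + 11/2b - 7/2 to the basis.

The other S-polynomials (S(h_2,k_3), S(h_1,k_4), S(h_2,k_4), S(k_3,k_4)) all reduce to 0 modulo the current basis, so we have a Gröbner basis.
Inter-reduce: drop elements whose leading term is divisible by another's, tail-reduce, and make monic.
Reduced Gröbner basis: {b² - 11/4b + 7/4, a + 2b - 4}.

The two bases agree; hence the ideals are identical.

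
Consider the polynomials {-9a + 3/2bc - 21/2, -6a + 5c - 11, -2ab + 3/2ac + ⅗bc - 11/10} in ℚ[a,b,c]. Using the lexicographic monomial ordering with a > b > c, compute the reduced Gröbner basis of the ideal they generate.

G = {a - ⅚c + 11/6, b + 15/44c² - 97/44c + 19/22, c³ - 97/15c² + 86/5c - 176/15}

The reduced Gröbner basis is the canonical form of the ideal for this ordering.

f_1 = -9a + 3/2bc - 21/2, LT = a.
f_2 = -6a + 5c - 11, LT = a.
f_3 = -2ab + 3/2ac + ⅗bc - 11/10, LT = ab.

S(f_1,f_2): lcm = a. S = -⅙bc + ⅚c - ⅔.
  leading term bc: no divisor's leading term divides it; move -⅙bc to the remainder.
  leading term c: no divisor's leading term divides it; move ⅚c to the remainder.
  leading term 1: no divisor's leading term divides it; move -⅔ to the remainder.
  remainder -⅙bc + ⅚c - ⅔ ≠ 0; add g_4 = -⅙bc + ⅚c - ⅔ to the basis.

S(f_1,f_3): lcm = ab. S = ¾ac - ⅙b²c + 3/10bc + 7/6b - 11/20.
  leading term ac: subtract (-1/12c)·f_1 from ¾ac - ⅙b²c + 3/10bc + 7/6b - 11/20 → -⅙b²c + ⅛bc² + 3/10bc + 7/6b - ⅞c - 11/20
  leading term b²c: subtract (b)·g_4 from -⅙b²c + ⅛bc² + 3/10bc + 7/6b - ⅞c - 11/20 → ⅛bc² - 8/15bc + 11/6b - ⅞c - 11/20
  leading term bc²: subtract (-¾c)·g_4 from ⅛bc² - 8/15bc + 11/6b - ⅞c - 11/20 → -8/15bc + 11/6b + ⅝c² - 11/8c - 11/20
  leading term bc: subtract (16/5)·g_4 from -8/15bc + 11/6b + ⅝c² - 11/8c - 11/20 → 11/6b + ⅝c² - 97/24c + 19/12
  leading term b: no divisor's leading term divides it; move 11/6b to the remainder.
  leading term c²: no divisor's leading term divides it; move ⅝c² to the remainder.
  leading term c: no divisor's leading term divides it; move -97/24c to the remainder.
  leading term 1: no divisor's leading term divides it; move 19/12 to the remainder.
  remainder 11/6b + ⅝c² - 97/24c + 19/12 ≠ 0; add g_5 = 11/6b + ⅝c² - 97/24c + 19/12 to the basis.

S(f_3,g_4): lcm = abc. S = -¾ac² + 5ac - 4a - 3/10bc² + 11/20c.
  leading term ac²: subtract (1/12c²)·f_1 from -¾ac² + 5ac - 4a - 3/10bc² + 11/20c → 5ac - 4a - ⅛bc³ - 3/10bc² + ⅞c² + 11/20c
  leading term ac: subtract (-5/9c)·f_1 from 5ac - 4a - ⅛bc³ - 3/10bc² + ⅞c² + 11/20c → -4a - ⅛bc³ + 8/15bc² + ⅞c² - 317/60c
  leading term a: subtract (4/9)·f_1 from -4a - ⅛bc³ + 8/15bc² + ⅞c² - 317/60c → -⅛bc³ + 8/15bc² - ⅔bc + ⅞c² - 317/60c + 14/3
  leading term bc³: subtract (¾c²)·g_4 from -⅛bc³ + 8/15bc² - ⅔bc + ⅞c² - 317/60c + 14/3 → 8/15bc² - ⅔bc - ⅝c³ + 11/8c² - 317/60c + 14/3
  leading term bc²: subtract (-16/5c)·g_4 from 8/15bc² - ⅔bc - ⅝c³ + 11/8c² - 317/60c + 14/3 → -⅔bc - ⅝c³ + 97/24c² - 89/12c + 14/3
  leading term bc: subtract (4)·g_4 from -⅔bc - ⅝c³ + 97/24c² - 89/12c + 14/3 → -⅝c³ + 97/24c² - 43/4c + 22/3
  leading term c³: no divisor's leading term divides it; move -⅝c³ to the remainder.
  leading term c²: no divisor's leading term divides it; move 97/24c² to the remainder.
  leading term c: no divisor's leading term divides it; move -43/4c to the remainder.
  leading term 1: no divisor's leading term divides it; move 22/3 to the remainder.
  remainder -⅝c³ + 97/24c² - 43/4c + 22/3 ≠ 0; add g_6 = -⅝c³ + 97/24c² - 43/4c + 22/3 to the basis.

The other S-polynomials (S(f_2,f_3), S(f_1,g_4), S(f_2,g_4), S(f_1,g_5), S(f_2,g_5), S(f_3,g_5), S(g_4,g_5), S(f_1,g_6), S(f_2,g_6), S(f_3,g_6), S(g_4,g_6), S(g_5,g_6)) all reduce to 0 modulo the current basis, so we have a Gröbner basis.
Inter-reduce: drop elements whose leading term is divisible by another's, tail-reduce, and make monic.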